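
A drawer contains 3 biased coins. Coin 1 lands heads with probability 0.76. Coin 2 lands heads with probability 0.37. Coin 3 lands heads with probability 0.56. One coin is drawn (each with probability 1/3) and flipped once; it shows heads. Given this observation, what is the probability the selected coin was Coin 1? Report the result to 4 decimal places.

Posterior probability ≈ 0.4497

Tabulate prior·likelihood by source: [1] prior 0.333333, lik 0.76, product 0.2533; [2] prior 0.333333, lik 0.37, product 0.1233; [3] prior 0.333333, lik 0.56, product 0.1867.
Normalizing constant = 0.56333; the posterior for Coin 1 is its product over the sum, 0.2533/0.56333 = 0.4497.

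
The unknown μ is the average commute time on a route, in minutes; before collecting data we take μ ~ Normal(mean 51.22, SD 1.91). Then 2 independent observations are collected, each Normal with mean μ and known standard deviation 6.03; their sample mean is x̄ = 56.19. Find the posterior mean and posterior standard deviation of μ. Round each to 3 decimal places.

With known σ, the Normal prior is conjugate. Weight on the data is w = (n/σ²)/(n/σ² + 1/τ₀²) = 0.0550041/(0.0550041+0.274115) = 0.16713.
Posterior mean = w·x̄ + (1−w)·μ₀ = 0.16713·56.19 + 0.83287·51.22 = 52.051. Posterior variance = 1/(0.0550041+0.274115) = 3.03841, so SD = 1.743.

Posterior mean ≈ 52.051; posterior SD ≈ 1.743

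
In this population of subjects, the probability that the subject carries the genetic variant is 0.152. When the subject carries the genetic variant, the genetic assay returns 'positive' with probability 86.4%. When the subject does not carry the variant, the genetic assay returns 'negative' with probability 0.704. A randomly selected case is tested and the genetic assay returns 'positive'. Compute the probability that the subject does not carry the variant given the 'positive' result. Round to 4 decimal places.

Let H be the event that the subject carries the genetic variant. P(H) = 0.152, so P(¬H) = 0.848. With E the 'positive' result, P(E|H) = 0.864 and P(E|¬H) = 0.296.
P(E) = 0.864·0.152 + 0.296·0.848 = 0.13133 + 0.25101 = 0.38234.
By Bayes' theorem, P(H|E) = 0.13133 / 0.38234 = 0.3435. Hence P(¬H|E) = 1 − 0.3435 = 0.6565.

P(¬H | E) ≈ 0.6565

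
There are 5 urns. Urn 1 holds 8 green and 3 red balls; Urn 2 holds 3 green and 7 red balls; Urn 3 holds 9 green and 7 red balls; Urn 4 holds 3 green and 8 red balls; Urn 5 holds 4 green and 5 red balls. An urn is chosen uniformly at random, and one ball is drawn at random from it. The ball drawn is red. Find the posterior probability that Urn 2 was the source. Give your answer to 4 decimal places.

Posterior probability ≈ 0.2599

Tabulate prior·likelihood by source: [1] prior 0.2, lik 0.2727, product 0.05455; [2] prior 0.2, lik 0.7, product 0.1400; [3] prior 0.2, lik 0.4375, product 0.08750; [4] prior 0.2, lik 0.7273, product 0.1455; [5] prior 0.2, lik 0.5556, product 0.1111.
Normalizing constant = 0.53861; the posterior for Urn 2 is its product over the sum, 0.1400/0.53861 = 0.2599.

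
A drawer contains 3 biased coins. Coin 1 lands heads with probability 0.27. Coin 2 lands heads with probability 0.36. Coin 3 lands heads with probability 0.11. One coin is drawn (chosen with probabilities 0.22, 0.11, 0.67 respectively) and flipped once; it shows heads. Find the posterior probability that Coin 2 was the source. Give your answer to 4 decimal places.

Tabulate prior·likelihood by source: [1] prior 0.22, lik 0.27, product 0.05940; [2] prior 0.11, lik 0.36, product 0.03960; [3] prior 0.67, lik 0.11, product 0.07370.
Normalizing constant = 0.17270; the posterior for Coin 2 is its product over the sum, 0.03960/0.17270 = 0.2293.

Posterior probability ≈ 0.2293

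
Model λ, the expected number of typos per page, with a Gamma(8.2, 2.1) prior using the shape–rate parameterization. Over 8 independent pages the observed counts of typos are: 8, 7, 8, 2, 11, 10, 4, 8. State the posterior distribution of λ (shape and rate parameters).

Posterior: Gamma(shape=66.2, rate=10.1)

The Poisson likelihood adds the total count to the shape and the number of exposure periods to the rate. Here ∑xᵢ = 58 and n = 8, so shape 8.2→66.2 and rate 2.1→10.1.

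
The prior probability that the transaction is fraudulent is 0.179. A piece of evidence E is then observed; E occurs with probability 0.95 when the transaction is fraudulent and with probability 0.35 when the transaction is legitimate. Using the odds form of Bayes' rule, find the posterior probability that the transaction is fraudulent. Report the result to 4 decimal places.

Posterior probability ≈ 0.3718

Prior odds = 0.179/(1−0.179) = 0.21803. In log-odds, ln(0.21803) = -1.5231.
Add log likelihood ratio: ln(2.7143) = 0.99853.
Posterior log-odds = -0.52461, so posterior odds = exp(-0.52461) = 0.59179. Converting, P(H|E) = 0.59179/1.5918 = 0.3718.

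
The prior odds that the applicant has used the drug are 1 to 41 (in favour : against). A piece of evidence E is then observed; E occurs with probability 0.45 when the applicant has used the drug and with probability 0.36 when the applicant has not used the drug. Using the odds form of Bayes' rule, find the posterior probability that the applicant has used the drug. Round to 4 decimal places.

Prior odds = 1/41 = 0.024390.
Likelihood ratio for E = 0.45/0.36 = 1.2500.
Posterior odds = prior odds × LR = 0.030488.
Posterior probability = odds/(1+odds) = 0.030488/1.0305 = 0.0296.

Posterior probability ≈ 0.0296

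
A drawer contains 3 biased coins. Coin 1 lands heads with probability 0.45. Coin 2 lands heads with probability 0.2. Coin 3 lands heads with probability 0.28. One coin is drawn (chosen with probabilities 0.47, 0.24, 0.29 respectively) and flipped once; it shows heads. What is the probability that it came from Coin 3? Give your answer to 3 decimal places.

P(heads|C1) = 0.45; P(heads|C2) = 0.2; P(heads|C3) = 0.28.
Prior × likelihood for each source: 0.47·0.45=0.2115, 0.24·0.2=0.04800, 0.29·0.28=0.08120. Summing gives P(heads) = 0.34070.
P(Coin 3 | heads) = 0.08120 / 0.34070 = 0.238.

Posterior probability ≈ 0.238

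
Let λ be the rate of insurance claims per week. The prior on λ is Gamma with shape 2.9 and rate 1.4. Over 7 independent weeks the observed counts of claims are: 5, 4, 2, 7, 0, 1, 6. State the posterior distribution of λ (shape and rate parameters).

Posterior: Gamma(shape=27.9, rate=8.4)

The Poisson likelihood adds the total count to the shape and the number of exposure periods to the rate. Here ∑xᵢ = 25 and n = 7, so shape 2.9→27.9 and rate 1.4→8.4.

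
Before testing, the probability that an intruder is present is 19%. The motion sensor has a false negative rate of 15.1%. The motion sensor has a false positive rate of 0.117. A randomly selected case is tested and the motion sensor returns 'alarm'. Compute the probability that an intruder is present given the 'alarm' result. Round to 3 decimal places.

P(H | E) ≈ 0.630

Let H be the event that an intruder is present. P(H) = 0.19, so P(¬H) = 0.81. With E the 'alarm' result, P(E|H) = 0.849 and P(E|¬H) = 0.117.
P(E) = 0.849·0.19 + 0.117·0.81 = 0.16131 + 0.094770 = 0.25608.
By Bayes' theorem, P(H|E) = 0.16131 / 0.25608 = 0.630.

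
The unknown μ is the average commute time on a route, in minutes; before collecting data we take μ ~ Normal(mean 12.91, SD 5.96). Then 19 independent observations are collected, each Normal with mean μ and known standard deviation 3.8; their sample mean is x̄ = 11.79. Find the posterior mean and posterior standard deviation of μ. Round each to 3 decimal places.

With known σ, the Normal prior is conjugate. Weight on the data is w = (n/σ²)/(n/σ² + 1/τ₀²) = 1.31579/(1.31579+0.0281519) = 0.97905.
Posterior mean = w·x̄ + (1−w)·μ₀ = 0.97905·11.79 + 0.020947·12.91 = 11.813. Posterior variance = 1/(1.31579+0.0281519) = 0.744080, so SD = 0.863.

Posterior mean ≈ 11.813; posterior SD ≈ 0.863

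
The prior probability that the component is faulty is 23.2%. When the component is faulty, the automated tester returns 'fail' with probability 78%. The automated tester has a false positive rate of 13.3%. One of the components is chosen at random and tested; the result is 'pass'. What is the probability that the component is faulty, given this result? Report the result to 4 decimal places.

P(H | E) ≈ 0.0712

Write H for 'the component is faulty'. Prior odds H:¬H = 0.232/0.768 = 0.30208. For the 'pass' outcome, the likelihood ratio is 0.22/0.867 = 0.25375.
Posterior odds = 0.30208 × 0.25375 = 0.076653, so P(H|E) = 0.076653/(1+0.076653) = 0.0712.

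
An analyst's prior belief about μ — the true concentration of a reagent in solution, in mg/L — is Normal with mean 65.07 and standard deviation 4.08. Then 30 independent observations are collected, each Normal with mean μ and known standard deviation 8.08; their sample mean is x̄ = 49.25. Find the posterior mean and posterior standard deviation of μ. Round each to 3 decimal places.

Posterior mean ≈ 51.079; posterior SD ≈ 1.387

With known σ, the Normal prior is conjugate. Weight on the data is w = (n/σ²)/(n/σ² + 1/τ₀²) = 0.459514/(0.459514+0.0600730) = 0.88438.
Posterior mean = w·x̄ + (1−w)·μ₀ = 0.88438·49.25 + 0.11562·65.07 = 51.079. Posterior variance = 1/(0.459514+0.0600730) = 1.92461, so SD = 1.387.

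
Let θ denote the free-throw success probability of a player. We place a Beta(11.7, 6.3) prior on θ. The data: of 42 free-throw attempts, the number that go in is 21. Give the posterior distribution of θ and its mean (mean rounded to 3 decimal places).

Posterior: Beta(32.7, 27.3); mean ≈ 0.545

Observing 21 successes and 21 failures updates Beta(11.7, 6.3) by adding the success and failure counts to the two shape parameters: α = 11.7+21 = 32.7, β = 6.3+21 = 27.3.
E[θ | data] = 32.7/(32.7+27.3) = 0.545.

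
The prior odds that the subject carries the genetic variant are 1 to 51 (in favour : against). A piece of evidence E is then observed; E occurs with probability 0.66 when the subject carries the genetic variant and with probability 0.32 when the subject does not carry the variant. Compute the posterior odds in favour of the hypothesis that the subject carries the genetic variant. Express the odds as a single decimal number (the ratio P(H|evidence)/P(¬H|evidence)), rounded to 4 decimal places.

Posterior odds ≈ 0.0404

Prior odds = 1/51 = 0.019608.
Likelihood ratio for E = 0.66/0.32 = 2.0625.
Posterior odds = prior odds × LR = 0.040441.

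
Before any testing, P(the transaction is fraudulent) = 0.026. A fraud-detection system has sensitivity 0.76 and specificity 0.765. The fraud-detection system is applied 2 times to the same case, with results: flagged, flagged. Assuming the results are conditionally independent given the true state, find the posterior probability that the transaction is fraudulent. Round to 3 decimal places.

With H the event that the transaction is fraudulent, the joint likelihood of the observed sequence is P(data|H) = 0.76·0.76 = 0.57760 and P(data|¬H) = 0.235·0.235 = 0.055225.
Bayes: P(H|data) = 0.026·0.57760 / (0.026·0.57760 + 0.974·0.055225) = 0.015018/0.068807 = 0.2183.

Posterior P(H) ≈ 0.218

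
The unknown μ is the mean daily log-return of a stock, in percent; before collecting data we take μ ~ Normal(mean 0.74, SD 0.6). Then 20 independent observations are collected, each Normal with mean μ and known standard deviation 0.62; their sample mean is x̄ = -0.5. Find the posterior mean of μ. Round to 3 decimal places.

Prior precision 1/τ₀² = 1/0.6² = 2.77778; data precision n/σ² = 20/0.62² = 52.0291.
Posterior precision = 2.77778 + 52.0291 = 54.8069.
Posterior mean = (2.77778·0.74 + 52.0291·-0.5) / 54.8069 = -0.437.

Posterior mean ≈ -0.437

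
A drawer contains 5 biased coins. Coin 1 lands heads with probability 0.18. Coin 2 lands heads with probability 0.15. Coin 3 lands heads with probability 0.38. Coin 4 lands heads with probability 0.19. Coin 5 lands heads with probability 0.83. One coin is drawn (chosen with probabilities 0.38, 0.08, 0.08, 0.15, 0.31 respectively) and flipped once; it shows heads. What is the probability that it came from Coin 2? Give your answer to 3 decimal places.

Posterior probability ≈ 0.030

Tabulate prior·likelihood by source: [1] prior 0.38, lik 0.18, product 0.06840; [2] prior 0.08, lik 0.15, product 0.01200; [3] prior 0.08, lik 0.38, product 0.03040; [4] prior 0.15, lik 0.19, product 0.02850; [5] prior 0.31, lik 0.83, product 0.2573.
Normalizing constant = 0.39660; the posterior for Coin 2 is its product over the sum, 0.01200/0.39660 = 0.030.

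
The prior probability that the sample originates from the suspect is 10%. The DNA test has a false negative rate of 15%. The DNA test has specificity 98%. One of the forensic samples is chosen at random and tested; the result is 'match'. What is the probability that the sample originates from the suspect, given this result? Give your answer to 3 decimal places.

Let H be the event that the sample originates from the suspect. P(H) = 0.1, so P(¬H) = 0.9. With E the 'match' result, P(E|H) = 0.85 and P(E|¬H) = 0.02.
P(E) = 0.85·0.1 + 0.02·0.9 = 0.085000 + 0.018000 = 0.10300.
By Bayes' theorem, P(H|E) = 0.085000 / 0.10300 = 0.825.

P(H | E) ≈ 0.825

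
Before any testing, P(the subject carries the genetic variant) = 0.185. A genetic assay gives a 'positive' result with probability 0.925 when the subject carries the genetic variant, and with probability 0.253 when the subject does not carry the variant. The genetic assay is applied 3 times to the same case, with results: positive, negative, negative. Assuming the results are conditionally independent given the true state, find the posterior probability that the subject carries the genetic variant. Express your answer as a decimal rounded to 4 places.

Let H be the event that the subject carries the genetic variant; start with P(H) = 0.185. P('positive'|H) = 0.925, P('positive'|¬H) = 0.253.
Update on result 1 ('positive'): P(H) ← 0.925·0.1850 / (0.925·0.1850 + 0.253·0.8150) = 0.17112/0.37732 = 0.4535.
Update on result 2 ('negative'): P(H) ← 0.075·0.4535 / (0.075·0.4535 + 0.747·0.5465) = 0.034015/0.44223 = 0.0769.
Update on result 3 ('negative'): P(H) ← 0.075·0.0769 / (0.075·0.0769 + 0.747·0.9231) = 0.0057687/0.69531 = 0.0083.

Posterior P(H) ≈ 0.0083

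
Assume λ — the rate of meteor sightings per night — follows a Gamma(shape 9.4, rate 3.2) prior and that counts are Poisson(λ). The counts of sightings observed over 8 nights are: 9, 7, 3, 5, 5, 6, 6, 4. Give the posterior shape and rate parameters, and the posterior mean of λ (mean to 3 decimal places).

Posterior: Gamma(shape=54.4, rate=11.2); mean ≈ 4.857

Total count ∑xᵢ = 45 over n = 8 nights.
Gamma is conjugate to the Poisson likelihood: posterior is Gamma(shape = 9.4+45 = 54.4, rate = 3.2+8 = 11.2).
Posterior mean = shape/rate = 54.4/11.2 = 4.857.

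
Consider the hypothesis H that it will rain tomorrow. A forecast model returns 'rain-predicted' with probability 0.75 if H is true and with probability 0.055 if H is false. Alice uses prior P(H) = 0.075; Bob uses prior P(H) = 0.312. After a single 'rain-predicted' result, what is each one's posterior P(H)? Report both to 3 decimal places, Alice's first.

P('+'|H) = 0.75, P('+'|¬H) = 0.055.
Alice: numerator 0.75·0.075 = 0.056250; evidence = 0.056250+0.055·0.925 = 0.10712; posterior = 0.525.
Bob: numerator 0.75·0.312 = 0.23400; evidence = 0.23400+0.055·0.688 = 0.27184; posterior = 0.861.

Alice: 0.525; Bob: 0.861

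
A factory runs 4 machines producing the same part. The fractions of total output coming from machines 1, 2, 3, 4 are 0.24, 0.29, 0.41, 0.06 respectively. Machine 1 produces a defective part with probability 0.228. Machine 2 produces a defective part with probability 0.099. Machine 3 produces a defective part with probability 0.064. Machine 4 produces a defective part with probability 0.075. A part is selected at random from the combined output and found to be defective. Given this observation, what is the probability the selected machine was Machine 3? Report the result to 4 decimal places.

P(defective|M1) = 0.228; P(defective|M2) = 0.099; P(defective|M3) = 0.064; P(defective|M4) = 0.075.
Prior × likelihood for each source: 0.24·0.228=0.05472, 0.29·0.099=0.02871, 0.41·0.064=0.02624, 0.06·0.075=0.004500. Summing gives P(defective) = 0.11417.
P(Machine 3 | defective) = 0.02624 / 0.11417 = 0.2298.

Posterior probability ≈ 0.2298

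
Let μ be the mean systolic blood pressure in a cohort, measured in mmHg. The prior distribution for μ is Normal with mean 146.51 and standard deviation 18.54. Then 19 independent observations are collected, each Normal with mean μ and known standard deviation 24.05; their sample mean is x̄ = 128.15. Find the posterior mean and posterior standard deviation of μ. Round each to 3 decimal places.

With known σ, the Normal prior is conjugate. Weight on the data is w = (n/σ²)/(n/σ² + 1/τ₀²) = 0.0328491/(0.0328491+0.00290925) = 0.91864.
Posterior mean = w·x̄ + (1−w)·μ₀ = 0.91864·128.15 + 0.081359·146.51 = 129.644. Posterior variance = 1/(0.0328491+0.00290925) = 27.9655, so SD = 5.288.

Posterior mean ≈ 129.644; posterior SD ≈ 5.288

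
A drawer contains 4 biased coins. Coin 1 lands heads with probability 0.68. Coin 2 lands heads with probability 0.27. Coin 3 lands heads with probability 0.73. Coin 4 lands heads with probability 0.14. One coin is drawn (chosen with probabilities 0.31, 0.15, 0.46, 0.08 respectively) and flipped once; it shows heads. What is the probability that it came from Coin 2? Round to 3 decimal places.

Tabulate prior·likelihood by source: [1] prior 0.31, lik 0.68, product 0.2108; [2] prior 0.15, lik 0.27, product 0.04050; [3] prior 0.46, lik 0.73, product 0.3358; [4] prior 0.08, lik 0.14, product 0.01120.
Normalizing constant = 0.59830; the posterior for Coin 2 is its product over the sum, 0.04050/0.59830 = 0.068.

Posterior probability ≈ 0.068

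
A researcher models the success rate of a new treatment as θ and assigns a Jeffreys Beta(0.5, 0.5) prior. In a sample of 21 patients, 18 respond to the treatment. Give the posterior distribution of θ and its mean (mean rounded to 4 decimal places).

Posterior: Beta(18.5, 3.5); mean ≈ 0.8409

Observing 18 successes and 3 failures updates Beta(0.5, 0.5) by adding the success and failure counts to the two shape parameters: α = 0.5+18 = 18.5, β = 0.5+3 = 3.5.
Posterior mean = α/(α+β) = 18.5/22 = 0.8409.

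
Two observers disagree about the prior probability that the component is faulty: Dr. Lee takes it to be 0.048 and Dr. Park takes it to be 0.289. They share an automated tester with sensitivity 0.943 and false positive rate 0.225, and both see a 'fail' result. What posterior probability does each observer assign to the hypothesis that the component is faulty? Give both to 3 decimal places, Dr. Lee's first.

Dr. Lee: 0.174; Dr. Park: 0.630

The likelihood ratio for a 'fail' result is 0.943/0.225 = 4.1911.
Dr. Lee: prior odds 0.048/0.952 = 0.050420; posterior odds 0.21132; posterior probability 0.174.
Dr. Park: prior odds 0.289/0.711 = 0.40647; posterior odds 1.7036; posterior probability 0.630.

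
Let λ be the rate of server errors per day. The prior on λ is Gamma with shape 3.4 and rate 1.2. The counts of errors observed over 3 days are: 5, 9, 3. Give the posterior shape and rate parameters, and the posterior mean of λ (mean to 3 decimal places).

Total count ∑xᵢ = 17 over n = 3 days.
Gamma is conjugate to the Poisson likelihood: posterior is Gamma(shape = 3.4+17 = 20.4, rate = 1.2+3 = 4.2).
E[λ | data] = 20.4/4.2 = 4.857.

Posterior: Gamma(shape=20.4, rate=4.2); mean ≈ 4.857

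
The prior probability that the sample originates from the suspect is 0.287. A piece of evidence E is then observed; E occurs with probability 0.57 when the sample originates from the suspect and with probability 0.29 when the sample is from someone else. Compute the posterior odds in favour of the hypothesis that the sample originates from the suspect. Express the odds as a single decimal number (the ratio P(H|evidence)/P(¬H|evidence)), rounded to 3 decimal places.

Prior odds = 0.287/(1−0.287) = 0.40252.
Likelihood ratio for E = 0.57/0.29 = 1.9655.
Posterior odds = prior odds × LR = 0.79117.

Posterior odds ≈ 0.791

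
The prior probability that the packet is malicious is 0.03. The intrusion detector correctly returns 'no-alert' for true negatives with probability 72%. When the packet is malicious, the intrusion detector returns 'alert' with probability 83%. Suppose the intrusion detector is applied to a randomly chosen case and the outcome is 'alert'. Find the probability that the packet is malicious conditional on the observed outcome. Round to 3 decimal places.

Let H be the event that the packet is malicious. P(H) = 0.03, so P(¬H) = 0.97. With E the 'alert' result, P(E|H) = 0.83 and P(E|¬H) = 0.28.
P(E) = 0.83·0.03 + 0.28·0.97 = 0.024900 + 0.27160 = 0.29650.
By Bayes' theorem, P(H|E) = 0.024900 / 0.29650 = 0.084.

P(H | E) ≈ 0.084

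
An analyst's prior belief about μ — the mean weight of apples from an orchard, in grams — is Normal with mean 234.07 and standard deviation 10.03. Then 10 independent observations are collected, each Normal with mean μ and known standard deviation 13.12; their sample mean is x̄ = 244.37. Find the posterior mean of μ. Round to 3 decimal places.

Posterior mean ≈ 242.865

Prior precision 1/τ₀² = 1/10.03² = 0.00994027; data precision n/σ² = 10/13.12² = 0.0580941.
Posterior precision = 0.00994027 + 0.0580941 = 0.0680344.
Posterior mean = (0.00994027·234.07 + 0.0580941·244.37) / 0.0680344 = 242.865.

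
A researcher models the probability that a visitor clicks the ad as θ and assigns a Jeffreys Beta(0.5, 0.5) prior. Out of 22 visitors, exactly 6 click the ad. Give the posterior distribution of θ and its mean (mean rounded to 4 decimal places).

Posterior: Beta(6.5, 16.5); mean ≈ 0.2826

The binomial likelihood is conjugate to the Beta prior: with 6 successes and 16 failures, the posterior is Beta(0.5+6, 0.5+16) = Beta(6.5, 16.5).
Posterior mean = α/(α+β) = 6.5/23 = 0.2826.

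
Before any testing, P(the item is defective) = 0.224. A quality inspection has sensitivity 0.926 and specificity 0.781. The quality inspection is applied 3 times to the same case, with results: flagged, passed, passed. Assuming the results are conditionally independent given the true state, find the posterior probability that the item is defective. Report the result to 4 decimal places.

With H the event that the item is defective, the joint likelihood of the observed sequence is P(data|H) = 0.926·0.074·0.074 = 0.0050708 and P(data|¬H) = 0.219·0.781·0.781 = 0.13358.
Bayes: P(H|data) = 0.224·0.0050708 / (0.224·0.0050708 + 0.776·0.13358) = 0.0011359/0.10480 = 0.0108.

Posterior P(H) ≈ 0.0108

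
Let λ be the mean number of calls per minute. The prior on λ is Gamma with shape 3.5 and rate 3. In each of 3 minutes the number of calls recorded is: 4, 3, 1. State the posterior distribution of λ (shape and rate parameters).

Total count ∑xᵢ = 8 over n = 3 minutes.
Gamma is conjugate to the Poisson likelihood: posterior is Gamma(shape = 3.5+8 = 11.5, rate = 3+3 = 6).

Posterior: Gamma(shape=11.5, rate=6)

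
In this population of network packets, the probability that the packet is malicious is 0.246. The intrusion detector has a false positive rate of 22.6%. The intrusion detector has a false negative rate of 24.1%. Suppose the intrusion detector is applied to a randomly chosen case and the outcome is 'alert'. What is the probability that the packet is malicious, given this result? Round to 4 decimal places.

Let H be the event that the packet is malicious. P(H) = 0.246, so P(¬H) = 0.754. With E the 'alert' result, P(E|H) = 0.759 and P(E|¬H) = 0.226.
P(E) = 0.759·0.246 + 0.226·0.754 = 0.18671 + 0.17040 = 0.35712.
By Bayes' theorem, P(H|E) = 0.18671 / 0.35712 = 0.5228.

P(H | E) ≈ 0.5228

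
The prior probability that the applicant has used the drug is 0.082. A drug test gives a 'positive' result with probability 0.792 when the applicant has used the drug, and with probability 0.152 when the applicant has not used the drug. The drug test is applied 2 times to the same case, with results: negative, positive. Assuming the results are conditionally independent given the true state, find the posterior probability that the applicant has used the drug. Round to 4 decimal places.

With H the event that the applicant has used the drug, the joint likelihood of the observed sequence is P(data|H) = 0.208·0.792 = 0.16474 and P(data|¬H) = 0.848·0.152 = 0.12890.
Bayes: P(H|data) = 0.082·0.16474 / (0.082·0.16474 + 0.918·0.12890) = 0.013508/0.13183 = 0.1025.

Posterior P(H) ≈ 0.1025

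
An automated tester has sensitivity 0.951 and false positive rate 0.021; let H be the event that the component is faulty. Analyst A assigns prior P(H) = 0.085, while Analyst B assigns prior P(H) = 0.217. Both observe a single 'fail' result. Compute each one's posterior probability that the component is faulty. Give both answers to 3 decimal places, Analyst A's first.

P('+'|H) = 0.951, P('+'|¬H) = 0.021.
Analyst A: numerator 0.951·0.085 = 0.080835; evidence = 0.080835+0.021·0.915 = 0.10005; posterior = 0.808.
Analyst B: numerator 0.951·0.217 = 0.20637; evidence = 0.20637+0.021·0.783 = 0.22281; posterior = 0.926.

Analyst A: 0.808; Analyst B: 0.926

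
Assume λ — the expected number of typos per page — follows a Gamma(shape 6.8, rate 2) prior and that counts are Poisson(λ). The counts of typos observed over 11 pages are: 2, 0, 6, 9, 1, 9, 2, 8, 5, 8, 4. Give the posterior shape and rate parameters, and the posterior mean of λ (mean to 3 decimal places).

The Poisson likelihood adds the total count to the shape and the number of exposure periods to the rate. Here ∑xᵢ = 54 and n = 11, so shape 6.8→60.8 and rate 2→13.
Posterior mean = shape/rate = 60.8/13 = 4.677.

Posterior: Gamma(shape=60.8, rate=13); mean ≈ 4.677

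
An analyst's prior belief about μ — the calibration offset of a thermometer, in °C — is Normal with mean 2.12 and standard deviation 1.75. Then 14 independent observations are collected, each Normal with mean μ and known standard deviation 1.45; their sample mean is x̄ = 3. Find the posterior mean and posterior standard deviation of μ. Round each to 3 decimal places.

With known σ, the Normal prior is conjugate. Weight on the data is w = (n/σ²)/(n/σ² + 1/τ₀²) = 6.65874/(6.65874+0.326531) = 0.95325.
Posterior mean = w·x̄ + (1−w)·μ₀ = 0.95325·3 + 0.046746·2.12 = 2.959. Posterior variance = 1/(6.65874+0.326531) = 0.143158, so SD = 0.378.

Posterior mean ≈ 2.959; posterior SD ≈ 0.378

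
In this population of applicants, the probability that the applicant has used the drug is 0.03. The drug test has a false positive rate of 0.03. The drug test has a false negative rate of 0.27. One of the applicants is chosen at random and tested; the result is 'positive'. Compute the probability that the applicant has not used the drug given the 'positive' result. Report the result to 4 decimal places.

Let H be the event that the applicant has used the drug. P(H) = 0.03, so P(¬H) = 0.97. With E the 'positive' result, P(E|H) = 0.73 and P(E|¬H) = 0.03.
P(E) = 0.73·0.03 + 0.03·0.97 = 0.021900 + 0.029100 = 0.051000.
By Bayes' theorem, P(H|E) = 0.021900 / 0.051000 = 0.4294. Hence P(¬H|E) = 1 − 0.4294 = 0.5706.

P(¬H | E) ≈ 0.5706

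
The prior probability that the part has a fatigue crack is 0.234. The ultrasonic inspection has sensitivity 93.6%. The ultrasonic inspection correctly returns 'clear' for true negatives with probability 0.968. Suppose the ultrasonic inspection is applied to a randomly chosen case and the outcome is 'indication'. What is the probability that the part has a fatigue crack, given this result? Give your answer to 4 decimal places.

Write H for 'the part has a fatigue crack'. Prior odds H:¬H = 0.234/0.766 = 0.30548. For the 'indication' outcome, the likelihood ratio is 0.936/0.032 = 29.250.
Posterior odds = 0.30548 × 29.250 = 8.9354, so P(H|E) = 8.9354/(1+8.9354) = 0.8993.

P(H | E) ≈ 0.8993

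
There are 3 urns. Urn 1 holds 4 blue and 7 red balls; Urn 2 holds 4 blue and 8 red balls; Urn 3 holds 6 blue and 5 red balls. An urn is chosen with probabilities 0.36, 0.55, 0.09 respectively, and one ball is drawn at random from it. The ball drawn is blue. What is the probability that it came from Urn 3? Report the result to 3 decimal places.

Tabulate prior·likelihood by source: [1] prior 0.36, lik 0.3636, product 0.1309; [2] prior 0.55, lik 0.3333, product 0.1833; [3] prior 0.09, lik 0.5455, product 0.04909.
Normalizing constant = 0.36333; the posterior for Urn 3 is its product over the sum, 0.04909/0.36333 = 0.135.

Posterior probability ≈ 0.135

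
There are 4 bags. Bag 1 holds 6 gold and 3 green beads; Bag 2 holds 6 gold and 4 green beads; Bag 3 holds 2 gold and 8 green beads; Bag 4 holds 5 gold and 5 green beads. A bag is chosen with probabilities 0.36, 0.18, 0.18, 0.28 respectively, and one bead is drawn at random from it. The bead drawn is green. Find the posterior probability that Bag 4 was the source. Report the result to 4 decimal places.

P(green|Bag 1) = 0.3333; P(green|Bag 2) = 0.4; P(green|Bag 3) = 0.8; P(green|Bag 4) = 0.5.
Prior × likelihood for each source: 0.36·0.3333=0.1200, 0.18·0.4=0.07200, 0.18·0.8=0.1440, 0.28·0.5=0.1400. Summing gives P(green) = 0.47600.
P(Bag 4 | green) = 0.1400 / 0.47600 = 0.2941.

Posterior probability ≈ 0.2941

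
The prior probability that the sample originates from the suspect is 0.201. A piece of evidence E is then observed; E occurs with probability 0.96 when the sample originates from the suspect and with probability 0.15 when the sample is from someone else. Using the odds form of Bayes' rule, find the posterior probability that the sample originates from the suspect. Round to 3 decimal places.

Prior odds = 0.201/(1−0.201) = 0.25156.
Likelihood ratio for E = 0.96/0.15 = 6.4000.
Posterior odds = prior odds × LR = 1.6100.
Posterior probability = odds/(1+odds) = 1.6100/2.6100 = 0.617.

Posterior probability ≈ 0.617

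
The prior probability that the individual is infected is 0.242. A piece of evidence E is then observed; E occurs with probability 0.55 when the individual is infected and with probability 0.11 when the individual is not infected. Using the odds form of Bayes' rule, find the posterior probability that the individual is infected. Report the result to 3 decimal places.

Posterior probability ≈ 0.615

Prior odds = 0.242/(1−0.242) = 0.31926.
Likelihood ratio for E = 0.55/0.11 = 5.0000.
Posterior odds = prior odds × LR = 1.5963.
Posterior probability = odds/(1+odds) = 1.5963/2.5963 = 0.615.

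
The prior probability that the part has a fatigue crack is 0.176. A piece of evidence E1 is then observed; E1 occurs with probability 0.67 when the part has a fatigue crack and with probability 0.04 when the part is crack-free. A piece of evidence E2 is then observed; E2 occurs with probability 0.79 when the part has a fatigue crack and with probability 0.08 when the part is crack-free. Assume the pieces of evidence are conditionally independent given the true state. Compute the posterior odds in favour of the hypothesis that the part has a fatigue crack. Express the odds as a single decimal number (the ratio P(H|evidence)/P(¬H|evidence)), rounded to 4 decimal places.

Posterior odds ≈ 35.3295

Prior odds = 0.176/(1−0.176) = 0.21359. In log-odds, ln(0.21359) = -1.5437.
Add log likelihood ratios: ln(16.750) + ln(9.8750) = 5.1084.
Posterior log-odds = 3.5647, so posterior odds = exp(3.5647) = 35.329.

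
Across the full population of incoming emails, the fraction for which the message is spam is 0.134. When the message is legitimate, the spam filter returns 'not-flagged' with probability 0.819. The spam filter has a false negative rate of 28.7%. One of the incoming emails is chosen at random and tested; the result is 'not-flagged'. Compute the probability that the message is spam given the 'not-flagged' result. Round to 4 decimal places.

P(H | E) ≈ 0.0514

Let H be the event that the message is spam. P(H) = 0.134, so P(¬H) = 0.866. With E the 'not-flagged' result, P(E|H) = 0.287 and P(E|¬H) = 0.819.
P(E) = 0.287·0.134 + 0.819·0.866 = 0.038458 + 0.70925 = 0.74771.
By Bayes' theorem, P(H|E) = 0.038458 / 0.74771 = 0.0514.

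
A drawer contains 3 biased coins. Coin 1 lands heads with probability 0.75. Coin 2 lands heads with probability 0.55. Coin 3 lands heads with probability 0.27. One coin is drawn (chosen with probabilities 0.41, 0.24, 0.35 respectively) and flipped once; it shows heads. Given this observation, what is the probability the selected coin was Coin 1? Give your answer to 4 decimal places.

Posterior probability ≈ 0.5758

P(heads|C1) = 0.75; P(heads|C2) = 0.55; P(heads|C3) = 0.27.
Prior × likelihood for each source: 0.41·0.75=0.3075, 0.24·0.55=0.1320, 0.35·0.27=0.09450. Summing gives P(heads) = 0.53400.
P(Coin 1 | heads) = 0.3075 / 0.53400 = 0.5758.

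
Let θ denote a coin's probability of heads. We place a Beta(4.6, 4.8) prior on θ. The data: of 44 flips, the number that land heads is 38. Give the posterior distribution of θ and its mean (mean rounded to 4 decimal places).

Posterior: Beta(42.6, 10.8); mean ≈ 0.7978

The binomial likelihood is conjugate to the Beta prior: with 38 successes and 6 failures, the posterior is Beta(4.6+38, 4.8+6) = Beta(42.6, 10.8).
E[θ | data] = 42.6/(42.6+10.8) = 0.7978.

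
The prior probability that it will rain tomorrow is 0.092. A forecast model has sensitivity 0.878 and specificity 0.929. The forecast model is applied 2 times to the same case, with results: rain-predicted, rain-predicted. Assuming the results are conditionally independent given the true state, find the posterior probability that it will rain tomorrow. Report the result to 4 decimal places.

Posterior P(H) ≈ 0.9394

With H the event that it will rain tomorrow, the joint likelihood of the observed sequence is P(data|H) = 0.878·0.878 = 0.77088 and P(data|¬H) = 0.071·0.071 = 0.0050410.
Bayes: P(H|data) = 0.092·0.77088 / (0.092·0.77088 + 0.908·0.0050410) = 0.070921/0.075499 = 0.9394.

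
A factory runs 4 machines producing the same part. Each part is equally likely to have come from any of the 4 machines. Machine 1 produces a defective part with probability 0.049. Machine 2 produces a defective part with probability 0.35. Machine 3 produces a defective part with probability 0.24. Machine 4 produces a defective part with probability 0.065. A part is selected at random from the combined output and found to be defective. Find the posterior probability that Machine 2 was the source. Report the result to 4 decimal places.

Posterior probability ≈ 0.4972

Tabulate prior·likelihood by source: [1] prior 0.25, lik 0.049, product 0.01225; [2] prior 0.25, lik 0.35, product 0.08750; [3] prior 0.25, lik 0.24, product 0.06000; [4] prior 0.25, lik 0.065, product 0.01625.
Normalizing constant = 0.17600; the posterior for Machine 2 is its product over the sum, 0.08750/0.17600 = 0.4972.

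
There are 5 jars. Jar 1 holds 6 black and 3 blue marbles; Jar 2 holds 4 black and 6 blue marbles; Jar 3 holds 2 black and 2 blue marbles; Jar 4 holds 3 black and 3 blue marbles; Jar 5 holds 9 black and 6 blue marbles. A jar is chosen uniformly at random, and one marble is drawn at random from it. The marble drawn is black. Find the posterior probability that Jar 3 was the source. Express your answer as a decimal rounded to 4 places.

Tabulate prior·likelihood by source: [1] prior 0.2, lik 0.6667, product 0.1333; [2] prior 0.2, lik 0.4, product 0.08000; [3] prior 0.2, lik 0.5, product 0.1000; [4] prior 0.2, lik 0.5, product 0.1000; [5] prior 0.2, lik 0.6, product 0.1200.
Normalizing constant = 0.53333; the posterior for Jar 3 is its product over the sum, 0.1000/0.53333 = 0.1875.

Posterior probability ≈ 0.1875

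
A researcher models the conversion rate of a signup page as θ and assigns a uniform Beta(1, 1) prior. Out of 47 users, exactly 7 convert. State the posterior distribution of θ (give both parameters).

Posterior: Beta(8, 41)

Observing 7 successes and 40 failures updates Beta(1, 1) by adding the success and failure counts to the two shape parameters: α = 1+7 = 8, β = 1+40 = 41.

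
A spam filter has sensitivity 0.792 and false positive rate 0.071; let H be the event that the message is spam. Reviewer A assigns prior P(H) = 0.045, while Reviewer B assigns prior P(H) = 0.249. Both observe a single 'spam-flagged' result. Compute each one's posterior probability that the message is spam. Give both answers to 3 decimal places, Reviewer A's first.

P('+'|H) = 0.792, P('+'|¬H) = 0.071.
Reviewer A: numerator 0.792·0.045 = 0.035640; evidence = 0.035640+0.071·0.955 = 0.10344; posterior = 0.345.
Reviewer B: numerator 0.792·0.249 = 0.19721; evidence = 0.19721+0.071·0.751 = 0.25053; posterior = 0.787.

Reviewer A: 0.345; Reviewer B: 0.787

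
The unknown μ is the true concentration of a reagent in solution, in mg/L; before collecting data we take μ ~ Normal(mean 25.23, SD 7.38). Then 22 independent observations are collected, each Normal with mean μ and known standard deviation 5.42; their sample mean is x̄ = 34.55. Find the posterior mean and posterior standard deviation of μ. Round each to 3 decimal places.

Posterior mean ≈ 34.327; posterior SD ≈ 1.142

Prior precision 1/τ₀² = 1/7.38² = 0.0183606; data precision n/σ² = 22/5.42² = 0.748900.
Posterior precision = 0.0183606 + 0.748900 = 0.767261, giving posterior SD = 1/√0.767261 = 1.142.
Posterior mean = (0.0183606·25.23 + 0.748900·34.55) / 0.767261 = 34.327.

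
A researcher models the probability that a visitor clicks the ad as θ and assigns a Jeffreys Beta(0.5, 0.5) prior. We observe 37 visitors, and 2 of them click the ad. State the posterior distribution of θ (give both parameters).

Posterior: Beta(2.5, 35.5)

The binomial likelihood is conjugate to the Beta prior: with 2 successes and 35 failures, the posterior is Beta(0.5+2, 0.5+35) = Beta(2.5, 35.5).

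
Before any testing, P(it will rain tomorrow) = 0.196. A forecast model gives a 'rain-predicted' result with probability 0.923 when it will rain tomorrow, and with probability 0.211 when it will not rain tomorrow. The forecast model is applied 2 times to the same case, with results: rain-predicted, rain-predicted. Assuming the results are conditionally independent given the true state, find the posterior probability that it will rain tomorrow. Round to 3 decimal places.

Posterior P(H) ≈ 0.823

With H the event that it will rain tomorrow, the joint likelihood of the observed sequence is P(data|H) = 0.923·0.923 = 0.85193 and P(data|¬H) = 0.211·0.211 = 0.044521.
Bayes: P(H|data) = 0.196·0.85193 / (0.196·0.85193 + 0.804·0.044521) = 0.16698/0.20277 = 0.8235.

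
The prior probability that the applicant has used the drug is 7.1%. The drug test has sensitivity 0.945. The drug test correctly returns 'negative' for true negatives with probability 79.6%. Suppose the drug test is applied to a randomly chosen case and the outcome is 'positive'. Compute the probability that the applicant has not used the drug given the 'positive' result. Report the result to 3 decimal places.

Write H for 'the applicant has used the drug'. Prior odds H:¬H = 0.071/0.929 = 0.076426. For the 'positive' outcome, the likelihood ratio is 0.945/0.204 = 4.6324.
Posterior odds = 0.076426 × 4.6324 = 0.35403, so P(H|E) = 0.35403/(1+0.35403) = 0.261. Then P(¬H|E) = 1 − 0.261 = 0.739.

P(¬H | E) ≈ 0.739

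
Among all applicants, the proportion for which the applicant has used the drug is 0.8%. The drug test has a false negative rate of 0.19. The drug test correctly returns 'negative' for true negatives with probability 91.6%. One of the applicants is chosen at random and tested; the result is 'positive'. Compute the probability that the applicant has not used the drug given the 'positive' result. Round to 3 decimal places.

Let H be the event that the applicant has used the drug. P(H) = 0.008, so P(¬H) = 0.992. With E the 'positive' result, P(E|H) = 0.81 and P(E|¬H) = 0.084.
P(E) = 0.81·0.008 + 0.084·0.992 = 0.0064800 + 0.083328 = 0.089808.
By Bayes' theorem, P(H|E) = 0.0064800 / 0.089808 = 0.072. Hence P(¬H|E) = 1 − 0.072 = 0.928.

P(¬H | E) ≈ 0.928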